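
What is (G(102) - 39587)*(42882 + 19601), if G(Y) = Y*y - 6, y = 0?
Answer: -2473889419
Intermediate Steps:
G(Y) = -6 (G(Y) = Y*0 - 6 = 0 - 6 = -6)
(G(102) - 39587)*(42882 + 19601) = (-6 - 39587)*(42882 + 19601) = -39593*62483 = -2473889419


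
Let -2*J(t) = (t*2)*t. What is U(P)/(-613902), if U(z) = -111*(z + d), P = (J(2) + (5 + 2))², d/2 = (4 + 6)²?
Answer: 7733/204634 ≈ 0.037789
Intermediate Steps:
d = 200 (d = 2*(4 + 6)² = 2*10² = 2*100 = 200)
J(t) = -t² (J(t) = -t*2*t/2 = -2*t*t/2 = -t²)
P = 9 (P = (-1*2² + (5 + 2))² = (-1*4 + 7)² = (-4 + 7)² = 3² = 9)
U(z) = -22200 - 111*z (U(z) = -111*(z + 200) = -111*(200 + z) = -22200 - 111*z)
U(P)/(-613902) = (-22200 - 111*9)/(-613902) = (-22200 - 999)*(-1/613902) = -23199*(-1/613902) = 7733/204634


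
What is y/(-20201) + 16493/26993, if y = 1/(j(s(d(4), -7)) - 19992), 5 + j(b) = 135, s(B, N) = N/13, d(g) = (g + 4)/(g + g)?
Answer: 6617523724159/10830462448166 ≈ 0.61101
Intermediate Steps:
d(g) = (4 + g)/(2*g) (d(g) = (4 + g)/((2*g)) = (4 + g)*(1/(2*g)) = (4 + g)/(2*g))
s(B, N) = N/13 (s(B, N) = N*(1/13) = N/13)
j(b) = 130 (j(b) = -5 + 135 = 130)
y = -1/19862 (y = 1/(130 - 19992) = 1/(-19862) = -1/19862 ≈ -5.0347e-5)
y/(-20201) + 16493/26993 = -1/19862/(-20201) + 16493/26993 = -1/19862*(-1/20201) + 16493*(1/26993) = 1/401232262 + 16493/26993 = 6617523724159/10830462448166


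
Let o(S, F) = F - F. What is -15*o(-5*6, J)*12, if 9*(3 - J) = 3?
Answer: 0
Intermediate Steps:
J = 8/3 (J = 3 - ⅑*3 = 3 - ⅓ = 8/3 ≈ 2.6667)
o(S, F) = 0
-15*o(-5*6, J)*12 = -15*0*12 = 0*12 = 0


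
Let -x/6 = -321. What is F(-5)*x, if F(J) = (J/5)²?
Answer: 1926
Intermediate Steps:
F(J) = J²/25 (F(J) = (J*(⅕))² = (J/5)² = J²/25)
x = 1926 (x = -6*(-321) = 1926)
F(-5)*x = ((1/25)*(-5)²)*1926 = ((1/25)*25)*1926 = 1*1926 = 1926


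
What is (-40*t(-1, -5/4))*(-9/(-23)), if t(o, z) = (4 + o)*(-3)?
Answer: 3240/23 ≈ 140.87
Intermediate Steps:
t(o, z) = -12 - 3*o
(-40*t(-1, -5/4))*(-9/(-23)) = (-40*(-12 - 3*(-1)))*(-9/(-23)) = (-40*(-12 + 3))*(-9*(-1/23)) = -40*(-9)*(9/23) = 360*(9/23) = 3240/23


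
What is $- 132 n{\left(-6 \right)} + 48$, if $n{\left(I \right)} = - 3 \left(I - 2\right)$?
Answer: $-3120$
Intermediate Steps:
$n{\left(I \right)} = 6 - 3 I$ ($n{\left(I \right)} = - 3 \left(-2 + I\right) = 6 - 3 I$)
$- 132 n{\left(-6 \right)} + 48 = - 132 \left(6 - -18\right) + 48 = - 132 \left(6 + 18\right) + 48 = \left(-132\right) 24 + 48 = -3168 + 48 = -3120$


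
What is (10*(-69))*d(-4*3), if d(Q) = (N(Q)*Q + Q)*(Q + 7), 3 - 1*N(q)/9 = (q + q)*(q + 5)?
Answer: 61437600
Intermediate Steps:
N(q) = 27 - 18*q*(5 + q) (N(q) = 27 - 9*(q + q)*(q + 5) = 27 - 9*2*q*(5 + q) = 27 - 18*q*(5 + q))
d(Q) = (7 + Q)*(Q + Q*(27 - 90*Q - 18*Q²)) (d(Q) = ((27 - 90*Q - 18*Q²)*Q + Q)*(Q + 7) = (Q*(27 - 90*Q - 18*Q²) + Q)*(7 + Q) = (Q + Q*(27 - 90*Q - 18*Q²))*(7 + Q) = (7 + Q)*(Q + Q*(27 - 90*Q - 18*Q²)))
(10*(-69))*d(-4*3) = (10*(-69))*(2*(-4*3)*(98 - (-1204)*3 - 108*(-4*3)² - 9*(-4*3)³)) = -1380*(-12)*(98 - 301*(-12) - 108*(-12)² - 9*(-12)³) = -1380*(-12)*(98 + 3612 - 108*144 - 9*(-1728)) = -1380*(-12)*(98 + 3612 - 15552 + 15552) = -1380*(-12)*3710 = -690*(-89040) = 61437600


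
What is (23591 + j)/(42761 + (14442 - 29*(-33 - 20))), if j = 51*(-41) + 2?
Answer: 10751/29370 ≈ 0.36605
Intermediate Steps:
j = -2089 (j = -2091 + 2 = -2089)
(23591 + j)/(42761 + (14442 - 29*(-33 - 20))) = (23591 - 2089)/(42761 + (14442 - 29*(-33 - 20))) = 21502/(42761 + (14442 - 29*(-53))) = 21502/(42761 + (14442 + 1537)) = 21502/(42761 + 15979) = 21502/58740 = 21502*(1/58740) = 10751/29370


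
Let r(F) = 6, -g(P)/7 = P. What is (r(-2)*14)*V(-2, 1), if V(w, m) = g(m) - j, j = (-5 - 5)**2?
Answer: -8988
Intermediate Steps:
g(P) = -7*P
j = 100 (j = (-10)**2 = 100)
V(w, m) = -100 - 7*m (V(w, m) = -7*m - 1*100 = -7*m - 100 = -100 - 7*m)
(r(-2)*14)*V(-2, 1) = (6*14)*(-100 - 7*1) = 84*(-100 - 7) = 84*(-107) = -8988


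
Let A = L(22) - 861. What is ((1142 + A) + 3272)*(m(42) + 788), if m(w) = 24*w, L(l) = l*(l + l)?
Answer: 8119716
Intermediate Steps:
L(l) = 2*l² (L(l) = l*(2*l) = 2*l²)
A = 107 (A = 2*22² - 861 = 2*484 - 861 = 968 - 861 = 107)
((1142 + A) + 3272)*(m(42) + 788) = ((1142 + 107) + 3272)*(24*42 + 788) = (1249 + 3272)*(1008 + 788) = 4521*1796 = 8119716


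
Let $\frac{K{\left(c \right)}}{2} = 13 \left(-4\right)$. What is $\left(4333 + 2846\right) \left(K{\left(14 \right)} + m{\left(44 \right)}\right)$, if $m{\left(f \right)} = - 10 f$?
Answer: $-3905376$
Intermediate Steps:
$K{\left(c \right)} = -104$ ($K{\left(c \right)} = 2 \cdot 13 \left(-4\right) = 2 \left(-52\right) = -104$)
$\left(4333 + 2846\right) \left(K{\left(14 \right)} + m{\left(44 \right)}\right) = \left(4333 + 2846\right) \left(-104 - 440\right) = 7179 \left(-104 - 440\right) = 7179 \left(-544\right) = -3905376$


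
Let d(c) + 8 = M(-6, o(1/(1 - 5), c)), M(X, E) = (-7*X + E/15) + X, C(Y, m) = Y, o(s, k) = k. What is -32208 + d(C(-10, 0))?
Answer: -96542/3 ≈ -32181.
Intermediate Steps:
M(X, E) = -6*X + E/15 (M(X, E) = (-7*X + E/15) + X = -6*X + E/15)
d(c) = 28 + c/15 (d(c) = -8 + (-6*(-6) + c/15) = -8 + (36 + c/15) = 28 + c/15)
-32208 + d(C(-10, 0)) = -32208 + (28 + (1/15)*(-10)) = -32208 + (28 - 2/3) = -32208 + 82/3 = -96542/3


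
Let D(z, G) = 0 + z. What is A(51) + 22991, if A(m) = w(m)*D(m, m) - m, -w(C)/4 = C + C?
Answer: 2132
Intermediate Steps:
D(z, G) = z
w(C) = -8*C (w(C) = -4*(C + C) = -8*C)
A(m) = -m - 8*m**2 (A(m) = (-8*m)*m - m = -8*m**2 - m = -m - 8*m**2)
A(51) + 22991 = 51*(-1 - 8*51) + 22991 = 51*(-1 - 408) + 22991 = 51*(-409) + 22991 = -20859 + 22991 = 2132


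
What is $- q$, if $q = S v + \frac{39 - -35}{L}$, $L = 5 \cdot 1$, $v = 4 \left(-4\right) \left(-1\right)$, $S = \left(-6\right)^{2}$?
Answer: $- \frac{2954}{5} \approx -590.8$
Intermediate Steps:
$S = 36$
$v = 16$ ($v = \left(-16\right) \left(-1\right) = 16$)
$L = 5$
$q = \frac{2954}{5}$ ($q = 36 \cdot 16 + \frac{39 - -35}{5} = 576 + \left(39 + 35\right) \frac{1}{5} = 576 + 74 \cdot \frac{1}{5} = 576 + \frac{74}{5} = \frac{2954}{5} \approx 590.8$)
$- q = \left(-1\right) \frac{2954}{5} = - \frac{2954}{5}$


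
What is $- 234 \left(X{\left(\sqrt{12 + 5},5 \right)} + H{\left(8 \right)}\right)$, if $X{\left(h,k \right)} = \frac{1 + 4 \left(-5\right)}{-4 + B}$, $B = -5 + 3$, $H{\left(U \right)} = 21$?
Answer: $-5655$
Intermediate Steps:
$B = -2$
$X{\left(h,k \right)} = \frac{19}{6}$ ($X{\left(h,k \right)} = \frac{1 + 4 \left(-5\right)}{-4 - 2} = \frac{1 - 20}{-6} = \left(-19\right) \left(- \frac{1}{6}\right) = \frac{19}{6}$)
$- 234 \left(X{\left(\sqrt{12 + 5},5 \right)} + H{\left(8 \right)}\right) = - 234 \left(\frac{19}{6} + 21\right) = \left(-234\right) \frac{145}{6} = -5655$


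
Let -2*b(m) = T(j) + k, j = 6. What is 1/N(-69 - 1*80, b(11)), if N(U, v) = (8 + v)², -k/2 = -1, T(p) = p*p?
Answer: 1/121 ≈ 0.0082645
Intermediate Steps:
T(p) = p²
k = 2 (k = -2*(-1) = 2)
b(m) = -19 (b(m) = -(6² + 2)/2 = -(36 + 2)/2 = -½*38 = -19)
1/N(-69 - 1*80, b(11)) = 1/((8 - 19)²) = 1/((-11)²) = 1/121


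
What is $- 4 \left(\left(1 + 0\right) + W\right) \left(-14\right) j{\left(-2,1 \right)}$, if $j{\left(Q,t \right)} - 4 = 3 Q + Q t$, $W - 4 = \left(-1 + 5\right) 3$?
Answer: $-3808$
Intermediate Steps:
$W = 16$ ($W = 4 + \left(-1 + 5\right) 3 = 4 + 4 \cdot 3 = 4 + 12 = 16$)
$j{\left(Q,t \right)} = 4 + 3 Q + Q t$ ($j{\left(Q,t \right)} = 4 + \left(3 Q + Q t\right) = 4 + 3 Q + Q t$)
$- 4 \left(\left(1 + 0\right) + W\right) \left(-14\right) j{\left(-2,1 \right)} = - 4 \left(\left(1 + 0\right) + 16\right) \left(-14\right) \left(4 + 3 \left(-2\right) - 2\right) = - 4 \left(1 + 16\right) \left(-14\right) \left(4 - 6 - 2\right) = \left(-4\right) 17 \left(-14\right) \left(-4\right) = \left(-68\right) \left(-14\right) \left(-4\right) = 952 \left(-4\right) = -3808$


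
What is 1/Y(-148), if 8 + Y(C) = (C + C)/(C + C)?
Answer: -⅐ ≈ -0.14286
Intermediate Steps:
Y(C) = -7 (Y(C) = -8 + (C + C)/(C + C) = -8 + (2*C)/((2*C)) = -8 + (2*C)*(1/(2*C)) = -8 + 1 = -7)
1/Y(-148) = 1/(-7) = -⅐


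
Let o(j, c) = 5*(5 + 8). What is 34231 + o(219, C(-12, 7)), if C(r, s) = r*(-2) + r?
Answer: 34296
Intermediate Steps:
C(r, s) = -r (C(r, s) = -2*r + r = -r)
o(j, c) = 65 (o(j, c) = 5*13 = 65)
34231 + o(219, C(-12, 7)) = 34231 + 65 = 34296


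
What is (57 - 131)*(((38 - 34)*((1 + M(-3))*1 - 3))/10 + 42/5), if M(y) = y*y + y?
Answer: -740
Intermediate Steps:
M(y) = y + y² (M(y) = y² + y = y + y²)
(57 - 131)*(((38 - 34)*((1 + M(-3))*1 - 3))/10 + 42/5) = (57 - 131)*(((38 - 34)*((1 - 3*(1 - 3))*1 - 3))/10 + 42/5) = -74*((4*((1 - 3*(-2))*1 - 3))*(⅒) + 42*(⅕)) = -74*((4*((1 + 6)*1 - 3))*(⅒) + 42/5) = -74*((4*(7*1 - 3))*(⅒) + 42/5) = -74*((4*(7 - 3))*(⅒) + 42/5) = -74*((4*4)*(⅒) + 42/5) = -74*(16*(⅒) + 42/5) = -74*(8/5 + 42/5) = -74*10 = -740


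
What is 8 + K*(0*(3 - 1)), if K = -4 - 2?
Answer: 8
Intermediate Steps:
K = -6
8 + K*(0*(3 - 1)) = 8 - 0*(3 - 1) = 8 - 0*2 = 8 - 6*0 = 8 + 0 = 8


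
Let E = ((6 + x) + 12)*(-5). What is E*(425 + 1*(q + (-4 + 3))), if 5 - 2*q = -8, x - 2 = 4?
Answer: -51660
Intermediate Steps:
x = 6 (x = 2 + 4 = 6)
q = 13/2 (q = 5/2 - ½*(-8) = 5/2 + 4 = 13/2 ≈ 6.5000)
E = -120 (E = ((6 + 6) + 12)*(-5) = (12 + 12)*(-5) = 24*(-5) = -120)
E*(425 + 1*(q + (-4 + 3))) = -120*(425 + 1*(13/2 + (-4 + 3))) = -120*(425 + 1*(13/2 - 1)) = -120*(425 + 1*(11/2)) = -120*(425 + 11/2) = -120*861/2 = -51660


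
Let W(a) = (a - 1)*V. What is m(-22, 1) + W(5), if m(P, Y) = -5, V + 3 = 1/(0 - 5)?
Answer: -89/5 ≈ -17.800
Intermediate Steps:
V = -16/5 (V = -3 + 1/(0 - 5) = -3 + 1/(-5) = -3 - 1/5 = -16/5 ≈ -3.2000)
W(a) = 16/5 - 16*a/5 (W(a) = (a - 1)*(-16/5) = (-1 + a)*(-16/5) = 16/5 - 16*a/5)
m(-22, 1) + W(5) = -5 + (16/5 - 16/5*5) = -5 + (16/5 - 16) = -5 - 64/5 = -89/5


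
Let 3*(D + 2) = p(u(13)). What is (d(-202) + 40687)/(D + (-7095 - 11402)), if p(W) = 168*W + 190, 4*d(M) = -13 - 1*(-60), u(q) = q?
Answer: -488385/212492 ≈ -2.2984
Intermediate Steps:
d(M) = 47/4 (d(M) = (-13 - 1*(-60))/4 = (-13 + 60)/4 = (¼)*47 = 47/4)
p(W) = 190 + 168*W
D = 2368/3 (D = -2 + (190 + 168*13)/3 = -2 + (190 + 2184)/3 = -2 + (⅓)*2374 = -2 + 2374/3 = 2368/3 ≈ 789.33)
(d(-202) + 40687)/(D + (-7095 - 11402)) = (47/4 + 40687)/(2368/3 + (-7095 - 11402)) = 162795/(4*(2368/3 - 18497)) = 162795/(4*(-53123/3)) = (162795/4)*(-3/53123) = -488385/212492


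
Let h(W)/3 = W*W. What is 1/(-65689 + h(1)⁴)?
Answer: -1/65608 ≈ -1.5242e-5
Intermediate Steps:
h(W) = 3*W² (h(W) = 3*(W*W) = 3*W²)
1/(-65689 + h(1)⁴) = 1/(-65689 + (3*1²)⁴) = 1/(-65689 + (3*1)⁴) = 1/(-65689 + 3⁴) = 1/(-65689 + 81) = 1/(-65608) = -1/65608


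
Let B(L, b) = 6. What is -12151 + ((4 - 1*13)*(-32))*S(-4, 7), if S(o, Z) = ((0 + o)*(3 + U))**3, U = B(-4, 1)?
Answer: -13449079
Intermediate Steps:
U = 6
S(o, Z) = 729*o**3 (S(o, Z) = ((0 + o)*(3 + 6))**3 = (o*9)**3 = (9*o)**3 = 729*o**3)
-12151 + ((4 - 1*13)*(-32))*S(-4, 7) = -12151 + ((4 - 1*13)*(-32))*(729*(-4)**3) = -12151 + ((4 - 13)*(-32))*(729*(-64)) = -12151 - 9*(-32)*(-46656) = -12151 + 288*(-46656) = -12151 - 13436928 = -13449079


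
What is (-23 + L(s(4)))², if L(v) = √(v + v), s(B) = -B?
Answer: 521 - 92*I*√2 ≈ 521.0 - 130.11*I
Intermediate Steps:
L(v) = √2*√v (L(v) = √(2*v) = √2*√v)
(-23 + L(s(4)))² = (-23 + √2*√(-1*4))² = (-23 + √2*√(-4))² = (-23 + √2*(2*I))² = (-23 + 2*I*√2)²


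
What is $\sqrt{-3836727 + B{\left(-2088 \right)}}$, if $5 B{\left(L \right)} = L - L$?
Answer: $27 i \sqrt{5263} \approx 1958.8 i$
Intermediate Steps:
$B{\left(L \right)} = 0$ ($B{\left(L \right)} = \frac{L - L}{5} = \frac{1}{5} \cdot 0 = 0$)
$\sqrt{-3836727 + B{\left(-2088 \right)}} = \sqrt{-3836727 + 0} = \sqrt{-3836727} = 27 i \sqrt{5263}$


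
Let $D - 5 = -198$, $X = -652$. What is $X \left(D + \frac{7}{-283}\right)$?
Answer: $\frac{35616152}{283} \approx 1.2585 \cdot 10^{5}$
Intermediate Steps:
$D = -193$ ($D = 5 - 198 = -193$)
$X \left(D + \frac{7}{-283}\right) = - 652 \left(-193 + \frac{7}{-283}\right) = - 652 \left(-193 + 7 \left(- \frac{1}{283}\right)\right) = - 652 \left(-193 - \frac{7}{283}\right) = \left(-652\right) \left(- \frac{54626}{283}\right) = \frac{35616152}{283}$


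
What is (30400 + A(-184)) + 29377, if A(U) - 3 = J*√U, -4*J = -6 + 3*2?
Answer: 59780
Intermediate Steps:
J = 0 (J = -(-6 + 3*2)/4 = -(-6 + 6)/4 = -¼*0 = 0)
A(U) = 3 (A(U) = 3 + 0*√U = 3 + 0 = 3)
(30400 + A(-184)) + 29377 = (30400 + 3) + 29377 = 30403 + 29377 = 59780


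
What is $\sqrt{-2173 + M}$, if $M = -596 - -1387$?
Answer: $i \sqrt{1382} \approx 37.175 i$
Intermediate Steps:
$M = 791$ ($M = -596 + 1387 = 791$)
$\sqrt{-2173 + M} = \sqrt{-2173 + 791} = \sqrt{-1382} = i \sqrt{1382}$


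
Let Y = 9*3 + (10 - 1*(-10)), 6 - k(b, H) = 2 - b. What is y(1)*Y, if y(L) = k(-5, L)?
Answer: -47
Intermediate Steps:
k(b, H) = 4 + b (k(b, H) = 6 - (2 - b) = 6 + (-2 + b) = 4 + b)
y(L) = -1 (y(L) = 4 - 5 = -1)
Y = 47 (Y = 27 + (10 + 10) = 27 + 20 = 47)
y(1)*Y = -1*47 = -47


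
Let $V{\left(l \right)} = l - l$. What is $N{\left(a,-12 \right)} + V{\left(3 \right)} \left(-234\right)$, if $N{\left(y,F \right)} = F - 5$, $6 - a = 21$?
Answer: $-17$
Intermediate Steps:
$a = -15$ ($a = 6 - 21 = -15$)
$N{\left(y,F \right)} = -5 + F$ ($N{\left(y,F \right)} = F - 5 = -5 + F$)
$V{\left(l \right)} = 0$
$N{\left(a,-12 \right)} + V{\left(3 \right)} \left(-234\right) = \left(-5 - 12\right) + 0 \left(-234\right) = -17 + 0 = -17$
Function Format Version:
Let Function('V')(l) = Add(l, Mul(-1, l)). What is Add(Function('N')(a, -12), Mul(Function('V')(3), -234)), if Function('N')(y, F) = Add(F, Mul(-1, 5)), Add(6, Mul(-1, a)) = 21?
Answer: -17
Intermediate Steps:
a = -15 (a = Add(6, Mul(-1, 21)) = Add(6, -21) = -15)
Function('N')(y, F) = Add(-5, F) (Function('N')(y, F) = Add(F, -5) = Add(-5, F))
Function('V')(l) = 0
Add(Function('N')(a, -12), Mul(Function('V')(3), -234)) = Add(Add(-5, -12), Mul(0, -234)) = Add(-17, 0) = -17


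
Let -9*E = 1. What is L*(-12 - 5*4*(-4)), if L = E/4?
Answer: -17/9 ≈ -1.8889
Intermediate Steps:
E = -⅑ (E = -⅑*1 = -⅑ ≈ -0.11111)
L = -1/36 (L = -⅑/4 = -⅑*¼ = -1/36 ≈ -0.027778)
L*(-12 - 5*4*(-4)) = -(-12 - 5*4*(-4))/36 = -(-12 - 20*(-4))/36 = -(-12 + 80)/36 = -1/36*68 = -17/9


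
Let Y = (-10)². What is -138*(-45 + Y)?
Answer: -7590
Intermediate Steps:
Y = 100
-138*(-45 + Y) = -138*(-45 + 100) = -138*55 = -7590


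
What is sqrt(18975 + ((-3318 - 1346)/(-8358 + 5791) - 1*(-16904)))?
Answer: sqrt(236436248319)/2567 ≈ 189.42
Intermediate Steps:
sqrt(18975 + ((-3318 - 1346)/(-8358 + 5791) - 1*(-16904))) = sqrt(18975 + (-4664/(-2567) + 16904)) = sqrt(18975 + (-4664*(-1/2567) + 16904)) = sqrt(18975 + (4664/2567 + 16904)) = sqrt(18975 + 43397232/2567) = sqrt(92106057/2567) = sqrt(236436248319)/2567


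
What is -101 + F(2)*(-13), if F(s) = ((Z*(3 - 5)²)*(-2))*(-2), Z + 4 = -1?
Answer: 939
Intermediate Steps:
Z = -5 (Z = -4 - 1 = -5)
F(s) = -80 (F(s) = (-5*(3 - 5)²*(-2))*(-2) = (-5*(-2)²*(-2))*(-2) = (-5*4*(-2))*(-2) = -20*(-2)*(-2) = 40*(-2) = -80)
-101 + F(2)*(-13) = -101 - 80*(-13) = -101 + 1040 = 939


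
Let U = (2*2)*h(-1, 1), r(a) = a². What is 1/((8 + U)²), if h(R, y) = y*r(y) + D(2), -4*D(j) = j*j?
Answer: 1/64 ≈ 0.015625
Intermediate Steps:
D(j) = -j²/4 (D(j) = -j*j/4 = -j²/4)
h(R, y) = -1 + y³ (h(R, y) = y*y² - ¼*2² = y³ - ¼*4 = y³ - 1 = -1 + y³)
U = 0 (U = (2*2)*(-1 + 1³) = 4*(-1 + 1) = 4*0 = 0)
1/((8 + U)²) = 1/((8 + 0)²) = 1/(8²) = 1/64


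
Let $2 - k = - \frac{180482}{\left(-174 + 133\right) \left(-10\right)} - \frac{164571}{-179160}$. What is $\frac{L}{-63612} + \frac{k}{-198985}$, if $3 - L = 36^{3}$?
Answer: $\frac{46059927937123}{62993819644200} \approx 0.73118$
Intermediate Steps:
$L = -46653$ ($L = 3 - 36^{3} = 3 - 46656 = -46653$)
$k = \frac{26353327}{59720}$ ($k = 2 - \left(- \frac{180482}{\left(-174 + 133\right) \left(-10\right)} - \frac{164571}{-179160}\right) = 2 - \left(- \frac{180482}{\left(-41\right) \left(-10\right)} - - \frac{54857}{59720}\right) = 2 - \left(- \frac{180482}{410} + \frac{54857}{59720}\right) = 2 - \left(\left(-180482\right) \frac{1}{410} + \frac{54857}{59720}\right) = 2 - \left(- \frac{2201}{5} + \frac{54857}{59720}\right) = 2 - - \frac{26233887}{59720} = 2 + \frac{26233887}{59720} = \frac{26353327}{59720} \approx 441.28$)
$\frac{L}{-63612} + \frac{k}{-198985} = - \frac{46653}{-63612} + \frac{26353327}{59720 \left(-198985\right)} = \left(-46653\right) \left(- \frac{1}{63612}\right) + \frac{26353327}{59720} \left(- \frac{1}{198985}\right) = \frac{15551}{21204} - \frac{26353327}{11883384200} = \frac{46059927937123}{62993819644200}$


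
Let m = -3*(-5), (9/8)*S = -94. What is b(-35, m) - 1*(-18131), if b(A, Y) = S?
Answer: 162427/9 ≈ 18047.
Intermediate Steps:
S = -752/9 (S = (8/9)*(-94) = -752/9 ≈ -83.556)
m = 15
b(A, Y) = -752/9
b(-35, m) - 1*(-18131) = -752/9 - 1*(-18131) = -752/9 + 18131 = 162427/9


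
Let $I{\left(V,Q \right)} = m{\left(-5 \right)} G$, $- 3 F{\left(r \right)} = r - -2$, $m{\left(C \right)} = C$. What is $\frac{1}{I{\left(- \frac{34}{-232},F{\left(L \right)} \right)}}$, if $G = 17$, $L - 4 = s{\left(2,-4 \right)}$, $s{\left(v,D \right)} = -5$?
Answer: $- \frac{1}{85} \approx -0.011765$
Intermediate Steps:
$L = -1$ ($L = 4 - 5 = -1$)
$F{\left(r \right)} = - \frac{2}{3} - \frac{r}{3}$ ($F{\left(r \right)} = - \frac{r - -2}{3} = - \frac{r + 2}{3} = - \frac{2 + r}{3} = - \frac{2}{3} - \frac{r}{3}$)
$I{\left(V,Q \right)} = -85$ ($I{\left(V,Q \right)} = \left(-5\right) 17 = -85$)
$\frac{1}{I{\left(- \frac{34}{-232},F{\left(L \right)} \right)}} = \frac{1}{-85} = - \frac{1}{85}$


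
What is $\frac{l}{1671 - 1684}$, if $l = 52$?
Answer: $-4$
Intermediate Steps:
$\frac{l}{1671 - 1684} = \frac{1}{1671 - 1684} \cdot 52 = \frac{1}{-13} \cdot 52 = \left(- \frac{1}{13}\right) 52 = -4$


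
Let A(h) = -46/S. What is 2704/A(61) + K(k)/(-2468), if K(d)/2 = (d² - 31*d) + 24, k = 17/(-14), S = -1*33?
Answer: 10790719691/5562872 ≈ 1939.8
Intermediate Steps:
S = -33
A(h) = 46/33 (A(h) = -46/(-33) = -46*(-1/33) = 46/33)
k = -17/14 (k = 17*(-1/14) = -17/14 ≈ -1.2143)
K(d) = 48 - 62*d + 2*d² (K(d) = 2*((d² - 31*d) + 24) = 2*(24 + d² - 31*d) = 48 - 62*d + 2*d²)
2704/A(61) + K(k)/(-2468) = 2704/(46/33) + (48 - 62*(-17/14) + 2*(-17/14)²)/(-2468) = 2704*(33/46) + (48 + 527/7 + 2*(289/196))*(-1/2468) = 44616/23 + (48 + 527/7 + 289/98)*(-1/2468) = 44616/23 + (12371/98)*(-1/2468) = 44616/23 - 12371/241864 = 10790719691/5562872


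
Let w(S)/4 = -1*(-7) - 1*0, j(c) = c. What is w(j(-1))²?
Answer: 784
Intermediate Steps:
w(S) = 28 (w(S) = 4*(-1*(-7) - 1*0) = 4*(7 + 0) = 4*7 = 28)
w(j(-1))² = 28² = 784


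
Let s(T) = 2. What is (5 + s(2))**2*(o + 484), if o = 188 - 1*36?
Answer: 31164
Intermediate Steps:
o = 152 (o = 188 - 36 = 152)
(5 + s(2))**2*(o + 484) = (5 + 2)**2*(152 + 484) = 7**2*636 = 49*636 = 31164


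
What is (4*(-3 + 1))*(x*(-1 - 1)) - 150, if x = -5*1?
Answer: -230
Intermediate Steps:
x = -5
(4*(-3 + 1))*(x*(-1 - 1)) - 150 = (4*(-3 + 1))*(-5*(-1 - 1)) - 150 = (4*(-2))*(-5*(-2)) - 150 = -8*10 - 150 = -80 - 150 = -230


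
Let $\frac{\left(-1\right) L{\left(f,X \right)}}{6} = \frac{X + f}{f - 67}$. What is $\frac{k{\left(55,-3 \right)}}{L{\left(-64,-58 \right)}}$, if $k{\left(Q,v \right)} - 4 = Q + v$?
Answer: $- \frac{1834}{183} \approx -10.022$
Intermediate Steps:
$L{\left(f,X \right)} = - \frac{6 \left(X + f\right)}{-67 + f}$ ($L{\left(f,X \right)} = - 6 \frac{X + f}{f - 67} = - 6 \frac{X + f}{-67 + f} = - \frac{6 \left(X + f\right)}{-67 + f}$)
$k{\left(Q,v \right)} = 4 + Q + v$ ($k{\left(Q,v \right)} = 4 + \left(Q + v\right) = 4 + Q + v$)
$\frac{k{\left(55,-3 \right)}}{L{\left(-64,-58 \right)}} = \frac{4 + 55 - 3}{6 \frac{1}{-67 - 64} \left(\left(-1\right) \left(-58\right) - -64\right)} = \frac{56}{6 \frac{1}{-131} \left(58 + 64\right)} = \frac{56}{6 \left(- \frac{1}{131}\right) 122} = \frac{56}{- \frac{732}{131}} = 56 \left(- \frac{131}{732}\right) = - \frac{1834}{183}$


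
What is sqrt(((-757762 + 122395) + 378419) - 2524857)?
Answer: I*sqrt(2781805) ≈ 1667.9*I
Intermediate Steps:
sqrt(((-757762 + 122395) + 378419) - 2524857) = sqrt((-635367 + 378419) - 2524857) = sqrt(-256948 - 2524857) = sqrt(-2781805) = I*sqrt(2781805)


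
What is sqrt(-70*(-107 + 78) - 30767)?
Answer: 3*I*sqrt(3193) ≈ 169.52*I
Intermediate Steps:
sqrt(-70*(-107 + 78) - 30767) = sqrt(-70*(-29) - 30767) = sqrt(2030 - 30767) = sqrt(-28737) = 3*I*sqrt(3193)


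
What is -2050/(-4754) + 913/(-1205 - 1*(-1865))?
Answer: 258791/142620 ≈ 1.8145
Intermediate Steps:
-2050/(-4754) + 913/(-1205 - 1*(-1865)) = -2050*(-1/4754) + 913/(-1205 + 1865) = 1025/2377 + 913/660 = 1025/2377 + 913*(1/660) = 1025/2377 + 83/60 = 258791/142620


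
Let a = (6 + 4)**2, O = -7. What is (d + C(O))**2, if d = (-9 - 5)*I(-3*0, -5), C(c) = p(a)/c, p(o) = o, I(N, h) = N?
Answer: 10000/49 ≈ 204.08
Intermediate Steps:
a = 100 (a = 10**2 = 100)
C(c) = 100/c
d = 0 (d = (-9 - 5)*(-3*0) = -14*0 = 0)
(d + C(O))**2 = (0 + 100/(-7))**2 = (0 + 100*(-1/7))**2 = (0 - 100/7)**2 = (-100/7)**2 = 10000/49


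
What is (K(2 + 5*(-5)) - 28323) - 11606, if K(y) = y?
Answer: -39952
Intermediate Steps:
(K(2 + 5*(-5)) - 28323) - 11606 = ((2 + 5*(-5)) - 28323) - 11606 = ((2 - 25) - 28323) - 11606 = (-23 - 28323) - 11606 = -28346 - 11606 = -39952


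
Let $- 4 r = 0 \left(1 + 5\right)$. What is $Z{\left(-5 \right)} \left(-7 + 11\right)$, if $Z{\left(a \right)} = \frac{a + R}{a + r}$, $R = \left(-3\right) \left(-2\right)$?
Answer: $- \frac{4}{5} \approx -0.8$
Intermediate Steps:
$R = 6$
$r = 0$ ($r = - \frac{0 \left(1 + 5\right)}{4} = - \frac{0 \cdot 6}{4} = \left(- \frac{1}{4}\right) 0 = 0$)
$Z{\left(a \right)} = \frac{6 + a}{a}$ ($Z{\left(a \right)} = \frac{a + 6}{a + 0} = \frac{6 + a}{a}$)
$Z{\left(-5 \right)} \left(-7 + 11\right) = \frac{6 - 5}{-5} \left(-7 + 11\right) = \left(- \frac{1}{5}\right) 1 \cdot 4 = \left(- \frac{1}{5}\right) 4 = - \frac{4}{5}$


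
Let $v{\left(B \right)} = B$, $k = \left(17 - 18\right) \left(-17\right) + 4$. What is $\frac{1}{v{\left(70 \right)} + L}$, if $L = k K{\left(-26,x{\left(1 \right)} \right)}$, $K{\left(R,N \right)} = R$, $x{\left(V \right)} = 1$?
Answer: $- \frac{1}{476} \approx -0.0021008$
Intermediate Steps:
$k = 21$ ($k = \left(17 - 18\right) \left(-17\right) + 4 = \left(-1\right) \left(-17\right) + 4 = 17 + 4 = 21$)
$L = -546$ ($L = 21 \left(-26\right) = -546$)
$\frac{1}{v{\left(70 \right)} + L} = \frac{1}{70 - 546} = \frac{1}{-476} = - \frac{1}{476}$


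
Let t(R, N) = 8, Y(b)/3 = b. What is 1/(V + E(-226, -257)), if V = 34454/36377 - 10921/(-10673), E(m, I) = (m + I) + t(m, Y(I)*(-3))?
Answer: -388251721/183654566716 ≈ -0.0021140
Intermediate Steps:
Y(b) = 3*b
E(m, I) = 8 + I + m (E(m, I) = (m + I) + 8 = (I + m) + 8 = 8 + I + m)
V = 765000759/388251721 (V = 34454*(1/36377) - 10921*(-1/10673) = 34454/36377 + 10921/10673 = 765000759/388251721 ≈ 1.9704)
1/(V + E(-226, -257)) = 1/(765000759/388251721 + (8 - 257 - 226)) = 1/(765000759/388251721 - 475) = 1/(-183654566716/388251721) = -388251721/183654566716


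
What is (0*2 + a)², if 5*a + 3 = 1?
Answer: 4/25 ≈ 0.16000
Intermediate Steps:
a = -⅖ (a = -⅗ + (⅕)*1 = -⅗ + ⅕ = -⅖ ≈ -0.40000)
(0*2 + a)² = (0*2 - ⅖)² = (0 - ⅖)² = (-⅖)² = 4/25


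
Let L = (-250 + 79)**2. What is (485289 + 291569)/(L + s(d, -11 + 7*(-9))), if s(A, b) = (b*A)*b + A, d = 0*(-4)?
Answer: 776858/29241 ≈ 26.567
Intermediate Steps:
d = 0
L = 29241 (L = (-171)**2 = 29241)
s(A, b) = A + A*b**2 (s(A, b) = (A*b)*b + A = A*b**2 + A = A + A*b**2)
(485289 + 291569)/(L + s(d, -11 + 7*(-9))) = (485289 + 291569)/(29241 + 0*(1 + (-11 + 7*(-9))**2)) = 776858/(29241 + 0*(1 + (-11 - 63)**2)) = 776858/(29241 + 0*(1 + (-74)**2)) = 776858/(29241 + 0*(1 + 5476)) = 776858/(29241 + 0*5477) = 776858/(29241 + 0) = 776858/29241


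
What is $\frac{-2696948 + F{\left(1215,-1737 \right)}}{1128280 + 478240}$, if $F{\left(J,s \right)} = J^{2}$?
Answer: $- \frac{1220723}{1606520} \approx -0.75986$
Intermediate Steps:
$\frac{-2696948 + F{\left(1215,-1737 \right)}}{1128280 + 478240} = \frac{-2696948 + 1215^{2}}{1128280 + 478240} = \frac{-2696948 + 1476225}{1606520} = \left(-1220723\right) \frac{1}{1606520} = - \frac{1220723}{1606520}$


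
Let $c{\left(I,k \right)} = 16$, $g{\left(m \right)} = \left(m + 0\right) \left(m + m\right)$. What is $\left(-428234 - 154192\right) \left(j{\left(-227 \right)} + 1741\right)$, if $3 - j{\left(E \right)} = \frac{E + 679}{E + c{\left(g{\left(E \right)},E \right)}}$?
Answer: $- \frac{214586705736}{211} \approx -1.017 \cdot 10^{9}$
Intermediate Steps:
$g{\left(m \right)} = 2 m^{2}$ ($g{\left(m \right)} = m 2 m = 2 m^{2}$)
$j{\left(E \right)} = 3 - \frac{679 + E}{16 + E}$ ($j{\left(E \right)} = 3 - \frac{E + 679}{E + 16} = 3 - \frac{679 + E}{16 + E}$)
$\left(-428234 - 154192\right) \left(j{\left(-227 \right)} + 1741\right) = \left(-428234 - 154192\right) \left(\frac{-631 + 2 \left(-227\right)}{16 - 227} + 1741\right) = - 582426 \left(\frac{-631 - 454}{-211} + 1741\right) = - 582426 \left(\left(- \frac{1}{211}\right) \left(-1085\right) + 1741\right) = - 582426 \left(\frac{1085}{211} + 1741\right) = \left(-582426\right) \frac{368436}{211} = - \frac{214586705736}{211}$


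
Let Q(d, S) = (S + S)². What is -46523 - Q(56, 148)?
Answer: -134139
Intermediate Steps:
Q(d, S) = 4*S² (Q(d, S) = (2*S)² = 4*S²)
-46523 - Q(56, 148) = -46523 - 4*148² = -46523 - 4*21904 = -46523 - 1*87616 = -46523 - 87616 = -134139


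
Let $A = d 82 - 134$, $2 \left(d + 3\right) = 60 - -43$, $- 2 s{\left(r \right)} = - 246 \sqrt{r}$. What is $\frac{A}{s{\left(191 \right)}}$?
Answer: $\frac{1281 \sqrt{191}}{7831} \approx 2.2607$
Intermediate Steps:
$s{\left(r \right)} = 123 \sqrt{r}$ ($s{\left(r \right)} = - \frac{\left(-246\right) \sqrt{r}}{2} = 123 \sqrt{r}$)
$d = \frac{97}{2}$ ($d = -3 + \frac{60 - -43}{2} = -3 + \frac{60 + 43}{2} = -3 + \frac{1}{2} \cdot 103 = -3 + \frac{103}{2} = \frac{97}{2} \approx 48.5$)
$A = 3843$ ($A = \frac{97}{2} \cdot 82 - 134 = 3977 - 134 = 3843$)
$\frac{A}{s{\left(191 \right)}} = \frac{3843}{123 \sqrt{191}} = 3843 \frac{\sqrt{191}}{23493} = \frac{1281 \sqrt{191}}{7831}$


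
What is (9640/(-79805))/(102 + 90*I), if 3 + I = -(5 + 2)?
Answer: 964/6368439 ≈ 0.00015137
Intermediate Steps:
I = -10 (I = -3 - (5 + 2) = -3 - 1*7 = -3 - 7 = -10)
(9640/(-79805))/(102 + 90*I) = (9640/(-79805))/(102 + 90*(-10)) = (9640*(-1/79805))/(102 - 900) = -1928/15961/(-798) = -1928/15961*(-1/798) = 964/6368439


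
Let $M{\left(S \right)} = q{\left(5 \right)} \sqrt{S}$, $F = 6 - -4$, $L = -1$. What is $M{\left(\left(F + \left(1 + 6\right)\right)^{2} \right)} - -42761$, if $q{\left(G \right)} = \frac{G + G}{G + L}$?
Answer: $\frac{85607}{2} \approx 42804.0$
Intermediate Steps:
$F = 10$ ($F = 6 + 4 = 10$)
$q{\left(G \right)} = \frac{2 G}{-1 + G}$ ($q{\left(G \right)} = \frac{G + G}{G - 1} = \frac{2 G}{-1 + G}$)
$M{\left(S \right)} = \frac{5 \sqrt{S}}{2}$ ($M{\left(S \right)} = 2 \cdot 5 \frac{1}{-1 + 5} \sqrt{S} = 2 \cdot 5 \cdot \frac{1}{4} \sqrt{S} = \frac{5 \sqrt{S}}{2}$)
$M{\left(\left(F + \left(1 + 6\right)\right)^{2} \right)} - -42761 = \frac{5 \sqrt{\left(10 + \left(1 + 6\right)\right)^{2}}}{2} - -42761 = \frac{5 \sqrt{\left(10 + 7\right)^{2}}}{2} + 42761 = \frac{5 \sqrt{17^{2}}}{2} + 42761 = \frac{5 \sqrt{289}}{2} + 42761 = \frac{5}{2} \cdot 17 + 42761 = \frac{85}{2} + 42761 = \frac{85607}{2}$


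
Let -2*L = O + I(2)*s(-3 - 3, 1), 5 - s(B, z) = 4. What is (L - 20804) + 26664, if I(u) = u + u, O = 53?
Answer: 11663/2 ≈ 5831.5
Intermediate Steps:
s(B, z) = 1 (s(B, z) = 5 - 1*4 = 5 - 4 = 1)
I(u) = 2*u
L = -57/2 (L = -(53 + (2*2)*1)/2 = -(53 + 4*1)/2 = -(53 + 4)/2 = -1/2*57 = -57/2 ≈ -28.500)
(L - 20804) + 26664 = (-57/2 - 20804) + 26664 = -41665/2 + 26664 = 11663/2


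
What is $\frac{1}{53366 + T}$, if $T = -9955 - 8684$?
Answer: $\frac{1}{34727} \approx 2.8796 \cdot 10^{-5}$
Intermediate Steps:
$T = -18639$
$\frac{1}{53366 + T} = \frac{1}{53366 - 18639} = \frac{1}{34727}$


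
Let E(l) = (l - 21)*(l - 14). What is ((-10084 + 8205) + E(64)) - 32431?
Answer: -32160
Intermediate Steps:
E(l) = (-21 + l)*(-14 + l)
((-10084 + 8205) + E(64)) - 32431 = ((-10084 + 8205) + (294 + 64² - 35*64)) - 32431 = (-1879 + (294 + 4096 - 2240)) - 32431 = (-1879 + 2150) - 32431 = 271 - 32431 = -32160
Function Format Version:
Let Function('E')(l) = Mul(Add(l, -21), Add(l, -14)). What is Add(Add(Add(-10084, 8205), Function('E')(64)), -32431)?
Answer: -32160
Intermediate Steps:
Function('E')(l) = Mul(Add(-21, l), Add(-14, l))
Add(Add(Add(-10084, 8205), Function('E')(64)), -32431) = Add(Add(Add(-10084, 8205), Add(294, Pow(64, 2), Mul(-35, 64))), -32431) = Add(Add(-1879, Add(294, 4096, -2240)), -32431) = Add(Add(-1879, 2150), -32431) = Add(271, -32431) = -32160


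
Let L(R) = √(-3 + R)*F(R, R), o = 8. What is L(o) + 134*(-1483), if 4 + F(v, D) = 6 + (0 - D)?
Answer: -198722 - 6*√5 ≈ -1.9874e+5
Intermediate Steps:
F(v, D) = 2 - D (F(v, D) = -4 + (6 + (0 - D)) = -4 + (6 - D) = 2 - D)
L(R) = √(-3 + R)*(2 - R)
L(o) + 134*(-1483) = √(-3 + 8)*(2 - 1*8) + 134*(-1483) = √5*(2 - 8) - 198722 = √5*(-6) - 198722 = -6*√5 - 198722 = -198722 - 6*√5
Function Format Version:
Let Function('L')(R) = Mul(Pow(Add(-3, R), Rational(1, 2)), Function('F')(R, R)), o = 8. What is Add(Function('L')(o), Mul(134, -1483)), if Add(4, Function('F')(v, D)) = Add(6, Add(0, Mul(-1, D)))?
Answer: Add(-198722, Mul(-6, Pow(5, Rational(1, 2)))) ≈ -1.9874e+5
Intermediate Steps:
Function('F')(v, D) = Add(2, Mul(-1, D)) (Function('F')(v, D) = Add(-4, Add(6, Add(0, Mul(-1, D)))) = Add(-4, Add(6, Mul(-1, D))) = Add(2, Mul(-1, D)))
Function('L')(R) = Mul(Pow(Add(-3, R), Rational(1, 2)), Add(2, Mul(-1, R)))
Add(Function('L')(o), Mul(134, -1483)) = Add(Mul(Pow(Add(-3, 8), Rational(1, 2)), Add(2, Mul(-1, 8))), Mul(134, -1483)) = Add(Mul(Pow(5, Rational(1, 2)), Add(2, -8)), -198722) = Add(Mul(Pow(5, Rational(1, 2)), -6), -198722) = Add(Mul(-6, Pow(5, Rational(1, 2))), -198722) = Add(-198722, Mul(-6, Pow(5, Rational(1, 2))))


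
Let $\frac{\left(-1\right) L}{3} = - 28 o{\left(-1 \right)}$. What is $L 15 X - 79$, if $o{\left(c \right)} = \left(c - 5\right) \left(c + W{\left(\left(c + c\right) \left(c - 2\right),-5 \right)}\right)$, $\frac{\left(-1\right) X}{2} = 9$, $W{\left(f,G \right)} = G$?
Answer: $-816559$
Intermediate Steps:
$X = -18$ ($X = \left(-2\right) 9 = -18$)
$o{\left(c \right)} = \left(-5 + c\right)^{2}$ ($o{\left(c \right)} = \left(c - 5\right) \left(c - 5\right) = \left(-5 + c\right) \left(-5 + c\right) = \left(-5 + c\right)^{2}$)
$L = 3024$ ($L = - 3 \left(- 28 \left(25 + \left(-1\right)^{2} - -10\right)\right) = - 3 \left(- 28 \left(25 + 1 + 10\right)\right) = - 3 \left(\left(-28\right) 36\right) = \left(-3\right) \left(-1008\right) = 3024$)
$L 15 X - 79 = 3024 \cdot 15 \left(-18\right) - 79 = 3024 \left(-270\right) - 79 = -816480 - 79 = -816559$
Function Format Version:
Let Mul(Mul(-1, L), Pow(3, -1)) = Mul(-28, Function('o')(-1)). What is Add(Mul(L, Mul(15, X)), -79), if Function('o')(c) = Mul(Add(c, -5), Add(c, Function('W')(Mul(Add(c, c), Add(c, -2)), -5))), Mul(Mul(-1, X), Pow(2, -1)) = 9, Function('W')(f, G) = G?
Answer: -816559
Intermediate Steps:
X = -18 (X = Mul(-2, 9) = -18)
Function('o')(c) = Pow(Add(-5, c), 2) (Function('o')(c) = Mul(Add(c, -5), Add(c, -5)) = Mul(Add(-5, c), Add(-5, c)) = Pow(Add(-5, c), 2))
L = 3024 (L = Mul(-3, Mul(-28, Add(25, Pow(-1, 2), Mul(-10, -1)))) = Mul(-3, Mul(-28, Add(25, 1, 10))) = Mul(-3, Mul(-28, 36)) = Mul(-3, -1008) = 3024)
Add(Mul(L, Mul(15, X)), -79) = Add(Mul(3024, Mul(15, -18)), -79) = Add(Mul(3024, -270), -79) = Add(-816480, -79) = -816559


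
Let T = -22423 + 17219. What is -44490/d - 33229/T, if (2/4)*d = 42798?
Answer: 217728627/37120132 ≈ 5.8655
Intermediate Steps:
T = -5204
d = 85596 (d = 2*42798 = 85596)
-44490/d - 33229/T = -44490/85596 - 33229/(-5204) = -44490*1/85596 - 33229*(-1/5204) = -7415/14266 + 33229/5204 = 217728627/37120132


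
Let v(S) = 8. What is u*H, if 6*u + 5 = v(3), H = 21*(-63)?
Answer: -1323/2 ≈ -661.50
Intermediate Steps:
H = -1323
u = ½ (u = -⅚ + (⅙)*8 = -⅚ + 4/3 = ½ ≈ 0.50000)
u*H = (½)*(-1323) = -1323/2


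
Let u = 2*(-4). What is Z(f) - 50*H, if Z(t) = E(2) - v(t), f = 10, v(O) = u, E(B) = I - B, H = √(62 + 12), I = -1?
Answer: 5 - 50*√74 ≈ -425.12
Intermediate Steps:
H = √74 ≈ 8.6023
E(B) = -1 - B
u = -8
v(O) = -8
Z(t) = 5 (Z(t) = (-1 - 1*2) - 1*(-8) = (-1 - 2) + 8 = -3 + 8 = 5)
Z(f) - 50*H = 5 - 50*√74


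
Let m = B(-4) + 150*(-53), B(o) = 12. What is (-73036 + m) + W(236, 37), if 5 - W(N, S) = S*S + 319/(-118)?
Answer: -9715565/118 ≈ -82335.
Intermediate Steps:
W(N, S) = 909/118 - S**2 (W(N, S) = 5 - (S*S + 319/(-118)) = 5 - (S**2 + 319*(-1/118)) = 5 - (S**2 - 319/118) = 5 - (-319/118 + S**2) = 5 + (319/118 - S**2) = 909/118 - S**2)
m = -7938 (m = 12 + 150*(-53) = 12 - 7950 = -7938)
(-73036 + m) + W(236, 37) = (-73036 - 7938) + (909/118 - 1*37**2) = -80974 + (909/118 - 1*1369) = -80974 + (909/118 - 1369) = -80974 - 160633/118 = -9715565/118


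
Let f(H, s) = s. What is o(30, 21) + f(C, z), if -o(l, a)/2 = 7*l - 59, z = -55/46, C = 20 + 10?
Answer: -13947/46 ≈ -303.20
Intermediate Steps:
C = 30
z = -55/46 (z = -55*1/46 = -55/46 ≈ -1.1957)
o(l, a) = 118 - 14*l (o(l, a) = -2*(7*l - 59) = -2*(-59 + 7*l) = 118 - 14*l)
o(30, 21) + f(C, z) = (118 - 14*30) - 55/46 = (118 - 420) - 55/46 = -302 - 55/46 = -13947/46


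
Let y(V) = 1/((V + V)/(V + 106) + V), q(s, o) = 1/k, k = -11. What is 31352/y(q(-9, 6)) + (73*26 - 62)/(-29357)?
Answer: -1092539116508/376209955 ≈ -2904.1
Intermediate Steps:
q(s, o) = -1/11 (q(s, o) = 1/(-11) = -1/11)
y(V) = 1/(V + 2*V/(106 + V)) (y(V) = 1/((2*V)/(106 + V) + V) = 1/(2*V/(106 + V) + V) = 1/(V + 2*V/(106 + V)))
31352/y(q(-9, 6)) + (73*26 - 62)/(-29357) = 31352/(((106 - 1/11)/((-1/11)*(108 - 1/11)))) + (73*26 - 62)/(-29357) = 31352/((-11*1165/11/1187/11)) + (1898 - 62)*(-1/29357) = 31352/((-11*11/1187*1165/11)) + 1836*(-1/29357) = 31352/(-12815/1187) - 1836/29357 = 31352*(-1187/12815) - 1836/29357 = -37214824/12815 - 1836/29357 = -1092539116508/376209955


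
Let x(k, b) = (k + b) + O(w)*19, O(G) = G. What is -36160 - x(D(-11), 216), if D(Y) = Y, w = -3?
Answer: -36308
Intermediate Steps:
x(k, b) = -57 + b + k (x(k, b) = (k + b) - 3*19 = (b + k) - 57 = -57 + b + k)
-36160 - x(D(-11), 216) = -36160 - (-57 + 216 - 11) = -36160 - 1*148 = -36160 - 148 = -36308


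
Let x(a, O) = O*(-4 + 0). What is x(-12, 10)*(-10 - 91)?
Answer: 4040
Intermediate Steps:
x(a, O) = -4*O (x(a, O) = O*(-4) = -4*O)
x(-12, 10)*(-10 - 91) = (-4*10)*(-10 - 91) = -40*(-101) = 4040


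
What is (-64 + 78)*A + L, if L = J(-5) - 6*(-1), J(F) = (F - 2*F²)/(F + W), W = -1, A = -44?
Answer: -3605/6 ≈ -600.83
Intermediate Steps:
J(F) = (F - 2*F²)/(-1 + F) (J(F) = (F - 2*F²)/(F - 1) = (F - 2*F²)/(-1 + F))
L = 91/6 (L = -5*(1 - 2*(-5))/(-1 - 5) - 6*(-1) = -5*(1 + 10)/(-6) + 6 = -5*(-⅙)*11 + 6 = 55/6 + 6 = 91/6 ≈ 15.167)
(-64 + 78)*A + L = (-64 + 78)*(-44) + 91/6 = 14*(-44) + 91/6 = -616 + 91/6 = -3605/6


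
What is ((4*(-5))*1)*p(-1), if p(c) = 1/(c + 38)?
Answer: -20/37 ≈ -0.54054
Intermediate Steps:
p(c) = 1/(38 + c)
((4*(-5))*1)*p(-1) = ((4*(-5))*1)/(38 - 1) = -20*1/37 = -20/37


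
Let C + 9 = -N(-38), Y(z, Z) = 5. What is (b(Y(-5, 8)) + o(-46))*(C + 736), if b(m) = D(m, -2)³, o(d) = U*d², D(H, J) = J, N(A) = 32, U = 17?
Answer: 24994980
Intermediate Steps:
C = -41 (C = -9 - 1*32 = -9 - 32 = -41)
o(d) = 17*d²
b(m) = -8 (b(m) = (-2)³ = -8)
(b(Y(-5, 8)) + o(-46))*(C + 736) = (-8 + 17*(-46)²)*(-41 + 736) = (-8 + 17*2116)*695 = (-8 + 35972)*695 = 35964*695 = 24994980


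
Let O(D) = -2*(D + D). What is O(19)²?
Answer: 5776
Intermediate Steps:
O(D) = -4*D
O(19)² = (-4*19)² = (-76)² = 5776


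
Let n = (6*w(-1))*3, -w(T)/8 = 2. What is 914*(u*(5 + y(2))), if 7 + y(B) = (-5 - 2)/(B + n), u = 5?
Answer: -1291025/143 ≈ -9028.1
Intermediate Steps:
w(T) = -16 (w(T) = -8*2 = -16)
n = -288 (n = (6*(-16))*3 = -96*3 = -288)
y(B) = -7 - 7/(-288 + B) (y(B) = -7 + (-5 - 2)/(B - 288) = -7 - 7/(-288 + B))
914*(u*(5 + y(2))) = 914*(5*(5 + 7*(287 - 1*2)/(-288 + 2))) = 914*(5*(5 + 7*(287 - 2)/(-286))) = 914*(5*(5 + 7*(-1/286)*285)) = 914*(5*(5 - 1995/286)) = 914*(5*(-565/286)) = 914*(-2825/286) = -1291025/143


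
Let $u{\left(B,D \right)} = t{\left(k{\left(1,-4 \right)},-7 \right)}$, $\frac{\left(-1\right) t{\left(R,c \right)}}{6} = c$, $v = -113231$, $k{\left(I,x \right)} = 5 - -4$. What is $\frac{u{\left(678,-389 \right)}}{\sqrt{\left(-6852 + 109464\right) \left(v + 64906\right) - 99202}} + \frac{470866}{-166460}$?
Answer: $- \frac{235433}{83230} - \frac{21 i \sqrt{4958824102}}{2479412051} \approx -2.8287 - 0.00059643 i$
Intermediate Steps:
$k{\left(I,x \right)} = 9$ ($k{\left(I,x \right)} = 5 + 4 = 9$)
$t{\left(R,c \right)} = - 6 c$
$u{\left(B,D \right)} = 42$ ($u{\left(B,D \right)} = \left(-6\right) \left(-7\right) = 42$)
$\frac{u{\left(678,-389 \right)}}{\sqrt{\left(-6852 + 109464\right) \left(v + 64906\right) - 99202}} + \frac{470866}{-166460} = \frac{42}{\sqrt{\left(-6852 + 109464\right) \left(-113231 + 64906\right) - 99202}} + \frac{470866}{-166460} = \frac{42}{\sqrt{102612 \left(-48325\right) - 99202}} + 470866 \left(- \frac{1}{166460}\right) = \frac{42}{\sqrt{-4958724900 - 99202}} - \frac{235433}{83230} = \frac{42}{\sqrt{-4958824102}} - \frac{235433}{83230} = \frac{42}{i \sqrt{4958824102}} - \frac{235433}{83230} = 42 \left(- \frac{i \sqrt{4958824102}}{4958824102}\right) - \frac{235433}{83230} = - \frac{21 i \sqrt{4958824102}}{2479412051} - \frac{235433}{83230} = - \frac{235433}{83230} - \frac{21 i \sqrt{4958824102}}{2479412051}$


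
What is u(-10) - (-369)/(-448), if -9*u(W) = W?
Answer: 1159/4032 ≈ 0.28745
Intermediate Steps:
u(W) = -W/9
u(-10) - (-369)/(-448) = -⅑*(-10) - (-369)/(-448) = 10/9 - (-369)*(-1)/448 = 10/9 - 1*369/448 = 10/9 - 369/448 = 1159/4032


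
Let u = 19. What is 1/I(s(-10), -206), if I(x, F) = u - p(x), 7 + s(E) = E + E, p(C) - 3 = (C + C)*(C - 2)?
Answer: -1/1550 ≈ -0.00064516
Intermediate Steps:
p(C) = 3 + 2*C*(-2 + C) (p(C) = 3 + (C + C)*(C - 2) = 3 + (2*C)*(-2 + C) = 3 + 2*C*(-2 + C))
s(E) = -7 + 2*E (s(E) = -7 + (E + E) = -7 + 2*E)
I(x, F) = 16 - 2*x**2 + 4*x (I(x, F) = 19 - (3 - 4*x + 2*x**2) = 19 + (-3 - 2*x**2 + 4*x) = 16 - 2*x**2 + 4*x)
1/I(s(-10), -206) = 1/(16 - 2*(-7 + 2*(-10))**2 + 4*(-7 + 2*(-10))) = 1/(16 - 2*(-7 - 20)**2 + 4*(-7 - 20)) = 1/(16 - 2*(-27)**2 + 4*(-27)) = 1/(16 - 2*729 - 108) = 1/(16 - 1458 - 108) = 1/(-1550) = -1/1550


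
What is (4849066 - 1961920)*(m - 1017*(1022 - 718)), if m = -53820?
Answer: -1047999352248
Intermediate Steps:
(4849066 - 1961920)*(m - 1017*(1022 - 718)) = (4849066 - 1961920)*(-53820 - 1017*(1022 - 718)) = 2887146*(-53820 - 1017*304) = 2887146*(-53820 - 309168) = 2887146*(-362988) = -1047999352248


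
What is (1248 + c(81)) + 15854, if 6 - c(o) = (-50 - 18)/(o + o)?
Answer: 1385782/81 ≈ 17108.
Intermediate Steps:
c(o) = 6 + 34/o (c(o) = 6 - (-50 - 18)/(o + o) = 6 - (-68)/(2*o) = 6 - (-68)*1/(2*o) = 6 - (-34)/o = 6 + 34/o)
(1248 + c(81)) + 15854 = (1248 + (6 + 34/81)) + 15854 = (1248 + 520/81) + 15854 = 101608/81 + 15854 = 1385782/81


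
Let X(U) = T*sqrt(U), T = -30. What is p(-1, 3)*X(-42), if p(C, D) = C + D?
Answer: -60*I*sqrt(42) ≈ -388.84*I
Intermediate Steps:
X(U) = -30*sqrt(U)
p(-1, 3)*X(-42) = (-1 + 3)*(-30*I*sqrt(42)) = 2*(-30*I*sqrt(42)) = -60*I*sqrt(42)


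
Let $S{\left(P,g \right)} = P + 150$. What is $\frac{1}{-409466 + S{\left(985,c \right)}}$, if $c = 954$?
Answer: $- \frac{1}{408331} \approx -2.449 \cdot 10^{-6}$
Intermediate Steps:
$S{\left(P,g \right)} = 150 + P$
$\frac{1}{-409466 + S{\left(985,c \right)}} = \frac{1}{-409466 + \left(150 + 985\right)} = \frac{1}{-409466 + 1135} = \frac{1}{-408331} = - \frac{1}{408331}$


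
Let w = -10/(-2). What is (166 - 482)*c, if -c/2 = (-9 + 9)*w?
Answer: 0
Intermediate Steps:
w = 5 (w = -10*(-½) = 5)
c = 0 (c = -2*(-9 + 9)*5 = -0*5 = -2*0 = 0)
(166 - 482)*c = (166 - 482)*0 = -316*0 = 0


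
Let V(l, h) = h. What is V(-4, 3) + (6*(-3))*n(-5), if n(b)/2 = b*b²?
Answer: 4503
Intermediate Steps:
n(b) = 2*b³ (n(b) = 2*(b*b²) = 2*b³)
V(-4, 3) + (6*(-3))*n(-5) = 3 + (6*(-3))*(2*(-5)³) = 3 - 36*(-125) = 3 - 18*(-250) = 3 + 4500 = 4503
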